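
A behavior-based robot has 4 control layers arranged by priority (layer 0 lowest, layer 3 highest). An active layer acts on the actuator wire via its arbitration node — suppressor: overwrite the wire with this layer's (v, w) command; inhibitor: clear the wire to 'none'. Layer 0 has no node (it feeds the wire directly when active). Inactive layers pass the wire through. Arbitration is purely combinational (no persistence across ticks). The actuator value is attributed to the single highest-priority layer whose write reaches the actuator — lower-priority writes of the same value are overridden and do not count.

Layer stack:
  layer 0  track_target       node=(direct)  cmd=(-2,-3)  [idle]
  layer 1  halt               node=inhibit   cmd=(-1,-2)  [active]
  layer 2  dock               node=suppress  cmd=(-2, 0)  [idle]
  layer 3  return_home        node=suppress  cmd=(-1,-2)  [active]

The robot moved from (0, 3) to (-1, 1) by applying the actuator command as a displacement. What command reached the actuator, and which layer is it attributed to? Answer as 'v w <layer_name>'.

displacement = (-1, 1) − (0, 3) = (-1, -2)
L0 track_target: idle → wire = none
L1 halt: active, inhibitor → wire = none
L2 dock: idle → wire stays none
L3 return_home: active, suppressor → wire = (-1, -2)
actuator = (-1, -2) — from layer 3 (return_home)

-1 -2 return_home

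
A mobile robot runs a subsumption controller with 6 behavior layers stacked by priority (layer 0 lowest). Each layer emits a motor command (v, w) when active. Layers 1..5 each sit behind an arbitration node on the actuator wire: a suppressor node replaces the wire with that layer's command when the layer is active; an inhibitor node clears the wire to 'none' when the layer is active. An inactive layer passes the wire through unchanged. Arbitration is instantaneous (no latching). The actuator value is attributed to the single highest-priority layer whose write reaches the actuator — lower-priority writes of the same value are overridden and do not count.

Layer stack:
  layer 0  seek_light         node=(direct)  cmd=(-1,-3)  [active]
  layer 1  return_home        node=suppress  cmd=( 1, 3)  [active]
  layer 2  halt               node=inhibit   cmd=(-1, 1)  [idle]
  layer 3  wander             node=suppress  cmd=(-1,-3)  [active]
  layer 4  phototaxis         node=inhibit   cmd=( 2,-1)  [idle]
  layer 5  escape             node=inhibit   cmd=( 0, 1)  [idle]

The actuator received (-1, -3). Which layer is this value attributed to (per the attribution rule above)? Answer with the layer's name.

layer 0 (seek_light) active — direct: (-1, -3)
layer 1 (return_home) active — suppresses: (1, 3)
layer 2 (halt) idle — unchanged: (1, 3)
layer 3 (wander) active — suppresses: (-1, -3)
layer 4 (phototaxis) idle — unchanged: (-1, -3)
layer 5 (escape) idle — unchanged: (-1, -3)
→ actuator (-1, -3)
last writer: layer 3 = wander

wander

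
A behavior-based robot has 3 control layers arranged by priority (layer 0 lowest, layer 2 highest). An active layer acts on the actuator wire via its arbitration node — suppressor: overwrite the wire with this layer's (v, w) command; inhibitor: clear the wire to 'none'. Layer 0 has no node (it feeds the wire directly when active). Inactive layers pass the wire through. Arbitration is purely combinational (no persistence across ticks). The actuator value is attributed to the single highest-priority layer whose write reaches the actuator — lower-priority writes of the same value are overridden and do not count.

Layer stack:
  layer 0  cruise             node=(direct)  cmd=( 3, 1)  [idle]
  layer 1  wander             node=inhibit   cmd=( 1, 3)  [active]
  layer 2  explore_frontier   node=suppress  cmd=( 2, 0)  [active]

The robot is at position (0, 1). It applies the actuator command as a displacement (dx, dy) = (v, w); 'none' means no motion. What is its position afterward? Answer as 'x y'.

L0 cruise: idle → wire = none
L1 wander: active, inhibitor → wire = none
L2 explore_frontier: active, suppressor → wire = (2, 0)
actuator = (2, 0)
position: (0, 1) + (2, 0) = (2, 1)

2 1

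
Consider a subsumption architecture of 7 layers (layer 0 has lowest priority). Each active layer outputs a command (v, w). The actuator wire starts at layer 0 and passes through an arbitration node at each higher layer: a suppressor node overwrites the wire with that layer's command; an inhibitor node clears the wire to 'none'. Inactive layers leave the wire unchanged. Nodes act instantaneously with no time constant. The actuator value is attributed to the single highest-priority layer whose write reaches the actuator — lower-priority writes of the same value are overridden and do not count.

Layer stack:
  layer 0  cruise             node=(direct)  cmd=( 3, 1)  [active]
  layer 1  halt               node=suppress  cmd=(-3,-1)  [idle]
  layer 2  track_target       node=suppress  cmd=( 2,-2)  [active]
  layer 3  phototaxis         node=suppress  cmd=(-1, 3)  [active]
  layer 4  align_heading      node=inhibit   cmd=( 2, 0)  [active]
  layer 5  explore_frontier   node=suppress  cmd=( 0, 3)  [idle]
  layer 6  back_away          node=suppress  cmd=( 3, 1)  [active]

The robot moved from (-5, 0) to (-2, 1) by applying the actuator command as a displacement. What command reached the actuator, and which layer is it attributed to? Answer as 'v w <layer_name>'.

displacement = (-2, 1) − (-5, 0) = (3, 1)
[0] cruise on; wire := (3, 1)
[1] halt off; pass (3, 1)
[2] track_target on (suppress); wire := (2, -2)
[3] phototaxis on (suppress); wire := (-1, 3)
[4] align_heading on (inhibit); wire := none
[5] explore_frontier off; pass none
[6] back_away on (suppress); wire := (3, 1)
output (3, 1) — from layer 6 (back_away)

3 1 back_away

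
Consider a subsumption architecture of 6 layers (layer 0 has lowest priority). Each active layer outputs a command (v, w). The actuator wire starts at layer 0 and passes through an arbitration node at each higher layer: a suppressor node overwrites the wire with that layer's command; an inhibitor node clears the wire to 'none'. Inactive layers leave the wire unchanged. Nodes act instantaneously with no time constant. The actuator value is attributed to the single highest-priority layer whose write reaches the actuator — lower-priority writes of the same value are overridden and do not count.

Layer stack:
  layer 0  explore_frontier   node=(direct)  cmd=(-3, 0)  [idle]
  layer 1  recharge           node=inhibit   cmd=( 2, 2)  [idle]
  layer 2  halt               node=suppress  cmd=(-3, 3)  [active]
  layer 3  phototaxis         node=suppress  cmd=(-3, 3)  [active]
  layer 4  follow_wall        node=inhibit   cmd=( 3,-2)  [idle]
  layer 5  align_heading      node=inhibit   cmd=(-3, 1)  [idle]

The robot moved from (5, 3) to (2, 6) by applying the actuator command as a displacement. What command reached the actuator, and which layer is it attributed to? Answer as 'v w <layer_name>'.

displacement = (2, 6) − (5, 3) = (-3, 3)
layer 0 (explore_frontier) idle — none
layer 1 (recharge) idle — unchanged: none
layer 2 (halt) active — suppresses: (-3, 3)
layer 3 (phototaxis) active — suppresses: (-3, 3)
layer 4 (follow_wall) idle — unchanged: (-3, 3)
layer 5 (align_heading) idle — unchanged: (-3, 3)
→ actuator (-3, 3) — from layer 3 (phototaxis)

-3 3 phototaxis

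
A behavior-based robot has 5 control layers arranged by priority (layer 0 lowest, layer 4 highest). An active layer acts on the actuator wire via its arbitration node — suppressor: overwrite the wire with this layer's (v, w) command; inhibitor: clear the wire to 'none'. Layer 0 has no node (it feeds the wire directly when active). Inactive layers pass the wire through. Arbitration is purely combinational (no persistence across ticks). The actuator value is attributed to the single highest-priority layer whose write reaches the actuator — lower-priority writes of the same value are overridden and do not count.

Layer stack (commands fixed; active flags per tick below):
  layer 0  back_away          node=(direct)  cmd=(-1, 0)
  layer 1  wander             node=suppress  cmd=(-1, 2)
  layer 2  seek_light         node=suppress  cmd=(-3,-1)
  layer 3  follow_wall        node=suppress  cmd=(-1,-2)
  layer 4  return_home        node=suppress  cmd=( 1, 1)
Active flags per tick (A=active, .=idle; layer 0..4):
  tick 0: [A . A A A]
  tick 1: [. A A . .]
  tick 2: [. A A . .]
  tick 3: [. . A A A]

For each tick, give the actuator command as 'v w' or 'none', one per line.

1 1
-3 -1
-3 -1
1 1

tick 0:
  layer 0 (back_away) active — direct: (-1, 0)
  layer 1 (wander) idle — unchanged: (-1, 0)
  layer 2 (seek_light) active — suppresses: (-3, -1)
  layer 3 (follow_wall) active — suppresses: (-1, -2)
  layer 4 (return_home) active — suppresses: (1, 1)
  → actuator (1, 1)
tick 1:
  layer 0 (back_away) idle — none
  layer 1 (wander) active — suppresses: (-1, 2)
  layer 2 (seek_light) active — suppresses: (-3, -1)
  layer 3 (follow_wall) idle — unchanged: (-3, -1)
  layer 4 (return_home) idle — unchanged: (-3, -1)
  → actuator (-3, -1)
tick 2:
  layer 0 (back_away) idle — none
  layer 1 (wander) active — suppresses: (-1, 2)
  layer 2 (seek_light) active — suppresses: (-3, -1)
  layer 3 (follow_wall) idle — unchanged: (-3, -1)
  layer 4 (return_home) idle — unchanged: (-3, -1)
  → actuator (-3, -1)
tick 3:
  layer 0 (back_away) idle — none
  layer 1 (wander) idle — unchanged: none
  layer 2 (seek_light) active — suppresses: (-3, -1)
  layer 3 (follow_wall) active — suppresses: (-1, -2)
  layer 4 (return_home) active — suppresses: (1, 1)
  → actuator (1, 1)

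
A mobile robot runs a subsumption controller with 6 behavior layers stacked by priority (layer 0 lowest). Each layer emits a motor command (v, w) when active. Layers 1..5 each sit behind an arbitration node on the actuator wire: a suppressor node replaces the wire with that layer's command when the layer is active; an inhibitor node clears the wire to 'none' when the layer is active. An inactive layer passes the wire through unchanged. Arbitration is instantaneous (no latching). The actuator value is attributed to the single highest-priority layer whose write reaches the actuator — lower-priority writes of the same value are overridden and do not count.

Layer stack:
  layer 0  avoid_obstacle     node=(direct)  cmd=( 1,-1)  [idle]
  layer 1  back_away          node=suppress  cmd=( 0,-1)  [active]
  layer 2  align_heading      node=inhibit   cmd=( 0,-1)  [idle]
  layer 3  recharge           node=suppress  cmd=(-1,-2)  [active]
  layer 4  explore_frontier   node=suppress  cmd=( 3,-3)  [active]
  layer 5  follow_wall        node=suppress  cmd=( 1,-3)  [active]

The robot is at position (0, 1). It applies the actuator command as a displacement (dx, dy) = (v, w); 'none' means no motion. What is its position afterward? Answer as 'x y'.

L0 avoid_obstacle: idle → wire = none
L1 back_away: active, suppressor → wire = (0, -1)
L2 align_heading: idle → wire stays (0, -1)
L3 recharge: active, suppressor → wire = (-1, -2)
L4 explore_frontier: active, suppressor → wire = (3, -3)
L5 follow_wall: active, suppressor → wire = (1, -3)
actuator = (1, -3)
position: (0, 1) + (1, -3) = (1, -2)

1 -2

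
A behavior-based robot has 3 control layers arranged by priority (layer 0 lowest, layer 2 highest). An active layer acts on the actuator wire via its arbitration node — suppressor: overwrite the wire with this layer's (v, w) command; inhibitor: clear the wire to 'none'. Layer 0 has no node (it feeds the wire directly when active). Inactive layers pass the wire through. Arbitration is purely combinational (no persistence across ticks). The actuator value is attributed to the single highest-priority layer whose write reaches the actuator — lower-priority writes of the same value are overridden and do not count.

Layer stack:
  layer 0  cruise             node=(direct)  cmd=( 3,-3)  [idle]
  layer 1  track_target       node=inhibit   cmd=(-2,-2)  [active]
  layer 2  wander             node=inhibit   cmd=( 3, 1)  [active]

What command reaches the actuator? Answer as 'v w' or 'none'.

layer 0 (cruise) idle — none
layer 1 (track_target) active — inhibits: none
layer 2 (wander) active — inhibits: none
→ actuator none

none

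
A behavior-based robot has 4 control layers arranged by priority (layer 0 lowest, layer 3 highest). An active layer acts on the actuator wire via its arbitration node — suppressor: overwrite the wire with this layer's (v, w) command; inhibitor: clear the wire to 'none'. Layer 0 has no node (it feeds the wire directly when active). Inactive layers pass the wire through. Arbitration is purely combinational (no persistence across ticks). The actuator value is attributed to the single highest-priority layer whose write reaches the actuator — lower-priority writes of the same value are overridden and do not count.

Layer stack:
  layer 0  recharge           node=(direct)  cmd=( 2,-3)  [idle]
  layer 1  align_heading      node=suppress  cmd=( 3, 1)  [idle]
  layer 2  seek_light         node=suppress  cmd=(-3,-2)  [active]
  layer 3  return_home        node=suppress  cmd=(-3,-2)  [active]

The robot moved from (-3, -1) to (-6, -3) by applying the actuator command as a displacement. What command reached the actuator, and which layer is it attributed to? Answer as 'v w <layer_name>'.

displacement = (-6, -3) − (-3, -1) = (-3, -2)
layer 0 (recharge) idle — none
layer 1 (align_heading) idle — unchanged: none
layer 2 (seek_light) active — suppresses: (-3, -2)
layer 3 (return_home) active — suppresses: (-3, -2)
→ actuator (-3, -2) — from layer 3 (return_home)

-3 -2 return_home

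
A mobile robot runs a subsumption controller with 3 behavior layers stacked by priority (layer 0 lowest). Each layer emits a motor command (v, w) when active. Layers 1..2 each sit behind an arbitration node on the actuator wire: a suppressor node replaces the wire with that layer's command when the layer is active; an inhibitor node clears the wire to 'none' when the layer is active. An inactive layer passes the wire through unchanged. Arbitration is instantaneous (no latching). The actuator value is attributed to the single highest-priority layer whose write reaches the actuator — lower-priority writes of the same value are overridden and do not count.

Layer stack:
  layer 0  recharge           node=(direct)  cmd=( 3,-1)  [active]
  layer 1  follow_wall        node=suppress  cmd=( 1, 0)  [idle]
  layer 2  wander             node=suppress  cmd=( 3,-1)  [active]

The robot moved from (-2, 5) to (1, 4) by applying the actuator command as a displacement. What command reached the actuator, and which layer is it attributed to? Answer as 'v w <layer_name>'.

3 -1 wander

displacement = (1, 4) − (-2, 5) = (3, -1)
layer 0 (recharge) active — direct: (3, -1)
layer 1 (follow_wall) idle — unchanged: (3, -1)
layer 2 (wander) active — suppresses: (3, -1)
→ actuator (3, -1) — from layer 2 (wander)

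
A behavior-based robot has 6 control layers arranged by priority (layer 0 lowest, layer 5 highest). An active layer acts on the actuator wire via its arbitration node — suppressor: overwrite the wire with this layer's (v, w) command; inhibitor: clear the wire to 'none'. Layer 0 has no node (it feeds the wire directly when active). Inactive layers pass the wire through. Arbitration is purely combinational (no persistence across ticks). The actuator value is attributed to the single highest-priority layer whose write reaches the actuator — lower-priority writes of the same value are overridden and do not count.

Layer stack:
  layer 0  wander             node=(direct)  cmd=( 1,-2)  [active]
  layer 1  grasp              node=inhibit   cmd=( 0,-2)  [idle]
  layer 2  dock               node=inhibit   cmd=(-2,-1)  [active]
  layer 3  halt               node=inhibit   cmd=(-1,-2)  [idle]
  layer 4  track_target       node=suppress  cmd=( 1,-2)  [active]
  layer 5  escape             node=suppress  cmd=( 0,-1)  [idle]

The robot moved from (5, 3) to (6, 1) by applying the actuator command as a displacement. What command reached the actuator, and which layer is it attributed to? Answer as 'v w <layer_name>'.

displacement = (6, 1) − (5, 3) = (1, -2)
L0 wander: active, feeds wire = (1, -2)
L1 grasp: idle → wire stays (1, -2)
L2 dock: active, inhibitor → wire = none
L3 halt: idle → wire stays none
L4 track_target: active, suppressor → wire = (1, -2)
L5 escape: idle → wire stays (1, -2)
actuator = (1, -2) — from layer 4 (track_target)

1 -2 track_target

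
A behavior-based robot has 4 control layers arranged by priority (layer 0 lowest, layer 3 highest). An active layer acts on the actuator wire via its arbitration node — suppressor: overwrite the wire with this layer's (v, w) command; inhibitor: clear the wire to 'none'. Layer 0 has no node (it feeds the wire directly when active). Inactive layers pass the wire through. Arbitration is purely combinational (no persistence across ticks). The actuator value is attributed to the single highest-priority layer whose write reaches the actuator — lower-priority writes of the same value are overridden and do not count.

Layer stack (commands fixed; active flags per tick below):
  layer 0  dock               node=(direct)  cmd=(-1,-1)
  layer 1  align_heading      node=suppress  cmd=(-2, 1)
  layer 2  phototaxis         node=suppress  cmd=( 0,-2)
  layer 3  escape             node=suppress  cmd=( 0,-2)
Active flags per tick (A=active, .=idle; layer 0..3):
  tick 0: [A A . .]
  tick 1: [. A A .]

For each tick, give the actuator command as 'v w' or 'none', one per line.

-2 1
0 -2

tick 0:
  layer 0 (dock) active — direct: (-1, -1)
  layer 1 (align_heading) active — suppresses: (-2, 1)
  layer 2 (phototaxis) idle — unchanged: (-2, 1)
  layer 3 (escape) idle — unchanged: (-2, 1)
  → actuator (-2, 1)
tick 1:
  layer 0 (dock) idle — none
  layer 1 (align_heading) active — suppresses: (-2, 1)
  layer 2 (phototaxis) active — suppresses: (0, -2)
  layer 3 (escape) idle — unchanged: (0, -2)
  → actuator (0, -2)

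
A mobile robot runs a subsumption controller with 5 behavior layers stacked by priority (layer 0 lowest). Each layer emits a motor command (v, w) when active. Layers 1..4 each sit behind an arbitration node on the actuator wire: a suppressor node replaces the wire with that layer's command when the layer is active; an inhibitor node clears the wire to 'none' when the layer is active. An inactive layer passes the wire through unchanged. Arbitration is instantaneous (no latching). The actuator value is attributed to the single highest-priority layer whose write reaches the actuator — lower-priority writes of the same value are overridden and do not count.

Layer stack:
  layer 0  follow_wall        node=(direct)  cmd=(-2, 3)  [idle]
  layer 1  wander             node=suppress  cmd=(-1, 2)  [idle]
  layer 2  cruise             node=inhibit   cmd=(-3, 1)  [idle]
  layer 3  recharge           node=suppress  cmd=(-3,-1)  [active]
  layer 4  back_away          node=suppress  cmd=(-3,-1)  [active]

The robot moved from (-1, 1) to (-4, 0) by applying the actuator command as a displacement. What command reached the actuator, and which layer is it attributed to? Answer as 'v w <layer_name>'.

displacement = (-4, 0) − (-1, 1) = (-3, -1)
[0] follow_wall off; wire := none
[1] wander off; pass none
[2] cruise off; pass none
[3] recharge on (suppress); wire := (-3, -1)
[4] back_away on (suppress); wire := (-3, -1)
output (-3, -1) — from layer 4 (back_away)

-3 -1 back_away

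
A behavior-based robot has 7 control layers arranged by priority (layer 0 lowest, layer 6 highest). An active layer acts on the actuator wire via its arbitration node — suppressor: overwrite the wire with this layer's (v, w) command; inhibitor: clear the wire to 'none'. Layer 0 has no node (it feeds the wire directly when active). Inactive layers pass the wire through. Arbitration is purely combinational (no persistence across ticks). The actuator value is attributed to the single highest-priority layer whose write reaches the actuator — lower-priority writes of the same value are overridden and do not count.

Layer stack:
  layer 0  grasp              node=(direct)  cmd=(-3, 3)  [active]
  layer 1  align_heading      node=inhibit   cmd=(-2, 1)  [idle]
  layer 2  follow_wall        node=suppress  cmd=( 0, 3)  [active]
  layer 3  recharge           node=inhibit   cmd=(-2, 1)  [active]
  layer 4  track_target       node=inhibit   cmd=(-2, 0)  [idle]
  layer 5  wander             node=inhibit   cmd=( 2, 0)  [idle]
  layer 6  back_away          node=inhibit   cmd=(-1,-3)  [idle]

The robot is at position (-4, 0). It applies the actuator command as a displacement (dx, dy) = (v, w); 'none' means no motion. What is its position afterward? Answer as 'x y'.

-4 0

L0 grasp: active, feeds wire = (-3, 3)
L1 align_heading: idle → wire stays (-3, 3)
L2 follow_wall: active, suppressor → wire = (0, 3)
L3 recharge: active, inhibitor → wire = none
L4 track_target: idle → wire stays none
L5 wander: idle → wire stays none
L6 back_away: idle → wire stays none
actuator = none
position: (-4, 0) + none = (-4, 0)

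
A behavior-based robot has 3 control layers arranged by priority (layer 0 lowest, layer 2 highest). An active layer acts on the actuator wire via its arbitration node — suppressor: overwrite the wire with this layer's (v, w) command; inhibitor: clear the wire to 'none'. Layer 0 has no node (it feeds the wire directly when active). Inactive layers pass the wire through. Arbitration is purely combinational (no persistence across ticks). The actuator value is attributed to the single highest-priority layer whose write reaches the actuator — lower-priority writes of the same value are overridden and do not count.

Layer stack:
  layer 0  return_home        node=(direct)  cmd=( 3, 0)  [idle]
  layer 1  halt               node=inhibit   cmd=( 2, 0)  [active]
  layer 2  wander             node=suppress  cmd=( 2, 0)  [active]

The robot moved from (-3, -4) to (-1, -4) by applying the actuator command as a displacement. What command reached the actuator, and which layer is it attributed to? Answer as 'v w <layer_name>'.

displacement = (-1, -4) − (-3, -4) = (2, 0)
[0] return_home off; wire := none
[1] halt on (inhibit); wire := none
[2] wander on (suppress); wire := (2, 0)
output (2, 0) — from layer 2 (wander)

2 0 wander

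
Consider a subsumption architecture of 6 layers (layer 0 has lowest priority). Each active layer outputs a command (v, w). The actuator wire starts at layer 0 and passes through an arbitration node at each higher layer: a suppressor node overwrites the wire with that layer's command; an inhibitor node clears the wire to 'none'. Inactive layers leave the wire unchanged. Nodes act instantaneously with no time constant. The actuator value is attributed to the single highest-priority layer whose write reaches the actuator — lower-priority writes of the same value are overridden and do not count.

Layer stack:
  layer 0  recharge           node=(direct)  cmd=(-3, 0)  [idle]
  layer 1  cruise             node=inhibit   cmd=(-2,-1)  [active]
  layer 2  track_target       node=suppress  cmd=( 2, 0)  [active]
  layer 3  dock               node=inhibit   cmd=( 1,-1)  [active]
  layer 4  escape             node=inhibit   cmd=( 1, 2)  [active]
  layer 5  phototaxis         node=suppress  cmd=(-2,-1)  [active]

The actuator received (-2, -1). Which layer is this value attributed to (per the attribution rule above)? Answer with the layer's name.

L0 recharge: idle → wire = none
L1 cruise: active, inhibitor → wire = none
L2 track_target: active, suppressor → wire = (2, 0)
L3 dock: active, inhibitor → wire = none
L4 escape: active, inhibitor → wire = none
L5 phototaxis: active, suppressor → wire = (-2, -1)
actuator = (-2, -1)
last writer: layer 5 = phototaxis

phototaxis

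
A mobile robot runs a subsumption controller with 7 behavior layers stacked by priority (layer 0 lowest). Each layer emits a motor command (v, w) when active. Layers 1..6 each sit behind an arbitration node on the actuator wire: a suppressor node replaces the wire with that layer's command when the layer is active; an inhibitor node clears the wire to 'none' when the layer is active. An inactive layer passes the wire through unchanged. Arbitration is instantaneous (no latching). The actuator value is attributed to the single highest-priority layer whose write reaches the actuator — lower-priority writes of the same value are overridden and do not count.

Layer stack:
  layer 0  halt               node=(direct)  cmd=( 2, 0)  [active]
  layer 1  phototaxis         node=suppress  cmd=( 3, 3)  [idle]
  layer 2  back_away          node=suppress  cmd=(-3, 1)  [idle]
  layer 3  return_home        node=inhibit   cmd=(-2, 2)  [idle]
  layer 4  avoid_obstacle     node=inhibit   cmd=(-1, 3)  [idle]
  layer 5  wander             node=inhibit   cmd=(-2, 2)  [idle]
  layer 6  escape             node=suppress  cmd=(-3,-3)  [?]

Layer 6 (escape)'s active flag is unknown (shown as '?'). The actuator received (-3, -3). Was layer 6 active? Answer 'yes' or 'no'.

yes

If layer 6 is active=yes:
  actuator would be (-3, -3)
If layer 6 is active=no:
  actuator would be (2, 0)
Observed (-3, -3), so layer 6 was active.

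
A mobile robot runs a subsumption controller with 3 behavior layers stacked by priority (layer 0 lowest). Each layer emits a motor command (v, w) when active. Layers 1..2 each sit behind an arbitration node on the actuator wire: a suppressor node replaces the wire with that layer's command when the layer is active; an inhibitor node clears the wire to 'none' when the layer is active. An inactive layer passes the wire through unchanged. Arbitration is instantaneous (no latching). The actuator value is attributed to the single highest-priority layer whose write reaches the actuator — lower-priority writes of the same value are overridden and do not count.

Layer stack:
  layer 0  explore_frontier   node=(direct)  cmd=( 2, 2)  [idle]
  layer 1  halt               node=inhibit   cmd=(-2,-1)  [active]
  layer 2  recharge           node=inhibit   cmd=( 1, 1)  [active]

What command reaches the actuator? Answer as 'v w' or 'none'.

L0 explore_frontier: idle → wire = none
L1 halt: active, inhibitor → wire = none
L2 recharge: active, inhibitor → wire = none
actuator = none

none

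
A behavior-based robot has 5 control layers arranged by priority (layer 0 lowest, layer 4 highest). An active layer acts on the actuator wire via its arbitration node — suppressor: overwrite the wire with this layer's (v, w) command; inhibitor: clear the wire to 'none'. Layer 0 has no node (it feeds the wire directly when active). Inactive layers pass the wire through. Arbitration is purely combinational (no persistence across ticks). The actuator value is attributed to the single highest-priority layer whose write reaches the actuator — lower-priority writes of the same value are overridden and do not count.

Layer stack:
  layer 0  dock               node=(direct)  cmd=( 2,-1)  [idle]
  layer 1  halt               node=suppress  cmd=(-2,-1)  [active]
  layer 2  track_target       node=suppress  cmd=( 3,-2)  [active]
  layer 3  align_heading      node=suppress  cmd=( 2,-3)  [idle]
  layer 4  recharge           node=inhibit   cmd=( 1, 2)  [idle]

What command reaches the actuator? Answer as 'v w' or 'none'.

3 -2

layer 0 (dock) idle — none
layer 1 (halt) active — suppresses: (-2, -1)
layer 2 (track_target) active — suppresses: (3, -2)
layer 3 (align_heading) idle — unchanged: (3, -2)
layer 4 (recharge) idle — unchanged: (3, -2)
→ actuator (3, -2)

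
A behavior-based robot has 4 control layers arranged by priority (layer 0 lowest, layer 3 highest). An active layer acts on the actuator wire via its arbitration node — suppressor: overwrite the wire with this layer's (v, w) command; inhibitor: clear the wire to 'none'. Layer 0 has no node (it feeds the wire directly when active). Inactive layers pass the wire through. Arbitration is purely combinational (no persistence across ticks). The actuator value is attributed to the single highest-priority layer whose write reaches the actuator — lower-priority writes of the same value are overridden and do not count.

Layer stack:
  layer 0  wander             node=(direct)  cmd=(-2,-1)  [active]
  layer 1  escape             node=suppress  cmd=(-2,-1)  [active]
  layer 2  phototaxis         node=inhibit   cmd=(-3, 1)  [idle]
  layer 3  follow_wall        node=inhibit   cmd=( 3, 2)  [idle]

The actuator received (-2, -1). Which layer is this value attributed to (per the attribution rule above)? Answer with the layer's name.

escape

layer 0 (wander) active — direct: (-2, -1)
layer 1 (escape) active — suppresses: (-2, -1)
layer 2 (phototaxis) idle — unchanged: (-2, -1)
layer 3 (follow_wall) idle — unchanged: (-2, -1)
→ actuator (-2, -1)
last writer: layer 1 = escape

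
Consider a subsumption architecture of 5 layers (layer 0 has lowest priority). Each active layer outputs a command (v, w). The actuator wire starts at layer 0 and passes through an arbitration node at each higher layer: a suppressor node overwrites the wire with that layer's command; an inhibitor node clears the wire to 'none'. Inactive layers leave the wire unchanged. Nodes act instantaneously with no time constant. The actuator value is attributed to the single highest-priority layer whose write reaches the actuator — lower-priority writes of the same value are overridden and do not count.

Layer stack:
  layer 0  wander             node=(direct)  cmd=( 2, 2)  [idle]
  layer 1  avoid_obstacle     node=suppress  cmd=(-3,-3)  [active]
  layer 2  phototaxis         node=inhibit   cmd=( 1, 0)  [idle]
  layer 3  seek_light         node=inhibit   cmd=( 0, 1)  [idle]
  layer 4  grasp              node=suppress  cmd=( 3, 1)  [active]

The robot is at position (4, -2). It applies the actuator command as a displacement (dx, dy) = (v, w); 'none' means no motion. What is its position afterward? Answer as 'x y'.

[0] wander off; wire := none
[1] avoid_obstacle on (suppress); wire := (-3, -3)
[2] phototaxis off; pass (-3, -3)
[3] seek_light off; pass (-3, -3)
[4] grasp on (suppress); wire := (3, 1)
output (3, 1)
position: (4, -2) + (3, 1) = (7, -1)

7 -1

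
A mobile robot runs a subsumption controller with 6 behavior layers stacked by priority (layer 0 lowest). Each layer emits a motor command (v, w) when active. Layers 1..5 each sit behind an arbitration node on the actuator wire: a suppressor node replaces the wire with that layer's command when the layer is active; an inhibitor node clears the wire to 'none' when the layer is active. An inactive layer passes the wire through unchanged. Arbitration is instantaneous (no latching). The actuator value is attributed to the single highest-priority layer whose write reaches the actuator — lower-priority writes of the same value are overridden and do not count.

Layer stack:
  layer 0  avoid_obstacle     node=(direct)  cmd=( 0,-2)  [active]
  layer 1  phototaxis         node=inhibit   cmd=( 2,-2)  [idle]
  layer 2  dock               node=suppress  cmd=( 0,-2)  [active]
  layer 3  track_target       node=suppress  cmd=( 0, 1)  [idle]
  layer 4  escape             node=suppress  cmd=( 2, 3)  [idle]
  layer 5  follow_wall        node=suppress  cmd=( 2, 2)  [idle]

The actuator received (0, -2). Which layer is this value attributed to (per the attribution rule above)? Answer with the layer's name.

dock

layer 0 (avoid_obstacle) active — direct: (0, -2)
layer 1 (phototaxis) idle — unchanged: (0, -2)
layer 2 (dock) active — suppresses: (0, -2)
layer 3 (track_target) idle — unchanged: (0, -2)
layer 4 (escape) idle — unchanged: (0, -2)
layer 5 (follow_wall) idle — unchanged: (0, -2)
→ actuator (0, -2)
last writer: layer 2 = dock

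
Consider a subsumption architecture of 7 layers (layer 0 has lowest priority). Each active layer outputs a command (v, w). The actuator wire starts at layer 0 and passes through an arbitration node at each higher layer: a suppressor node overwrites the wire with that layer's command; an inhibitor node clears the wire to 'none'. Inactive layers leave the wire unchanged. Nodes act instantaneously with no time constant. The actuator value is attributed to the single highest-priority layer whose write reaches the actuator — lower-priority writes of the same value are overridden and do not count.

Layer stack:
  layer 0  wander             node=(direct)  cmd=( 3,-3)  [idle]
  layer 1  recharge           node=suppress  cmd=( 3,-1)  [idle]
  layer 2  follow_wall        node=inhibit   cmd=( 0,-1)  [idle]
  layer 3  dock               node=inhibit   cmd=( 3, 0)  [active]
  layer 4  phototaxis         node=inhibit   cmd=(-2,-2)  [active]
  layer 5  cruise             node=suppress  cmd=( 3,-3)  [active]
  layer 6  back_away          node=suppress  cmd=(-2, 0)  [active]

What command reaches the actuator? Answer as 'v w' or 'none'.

layer 0 (wander) idle — none
layer 1 (recharge) idle — unchanged: none
layer 2 (follow_wall) idle — unchanged: none
layer 3 (dock) active — inhibits: none
layer 4 (phototaxis) active — inhibits: none
layer 5 (cruise) active — suppresses: (3, -3)
layer 6 (back_away) active — suppresses: (-2, 0)
→ actuator (-2, 0)

-2 0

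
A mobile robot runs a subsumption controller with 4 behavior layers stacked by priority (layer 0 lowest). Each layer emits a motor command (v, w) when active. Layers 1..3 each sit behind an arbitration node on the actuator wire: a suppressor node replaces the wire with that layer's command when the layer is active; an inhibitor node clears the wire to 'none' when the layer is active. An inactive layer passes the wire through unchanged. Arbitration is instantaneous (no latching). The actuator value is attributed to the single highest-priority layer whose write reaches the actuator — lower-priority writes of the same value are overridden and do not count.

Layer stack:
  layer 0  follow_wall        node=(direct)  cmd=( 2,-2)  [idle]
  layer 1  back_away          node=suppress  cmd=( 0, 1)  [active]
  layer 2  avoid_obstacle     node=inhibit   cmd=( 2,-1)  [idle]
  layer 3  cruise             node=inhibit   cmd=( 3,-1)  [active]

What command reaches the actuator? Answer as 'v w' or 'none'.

none

layer 0 (follow_wall) idle — none
layer 1 (back_away) active — suppresses: (0, 1)
layer 2 (avoid_obstacle) idle — unchanged: (0, 1)
layer 3 (cruise) active — inhibits: none
→ actuator none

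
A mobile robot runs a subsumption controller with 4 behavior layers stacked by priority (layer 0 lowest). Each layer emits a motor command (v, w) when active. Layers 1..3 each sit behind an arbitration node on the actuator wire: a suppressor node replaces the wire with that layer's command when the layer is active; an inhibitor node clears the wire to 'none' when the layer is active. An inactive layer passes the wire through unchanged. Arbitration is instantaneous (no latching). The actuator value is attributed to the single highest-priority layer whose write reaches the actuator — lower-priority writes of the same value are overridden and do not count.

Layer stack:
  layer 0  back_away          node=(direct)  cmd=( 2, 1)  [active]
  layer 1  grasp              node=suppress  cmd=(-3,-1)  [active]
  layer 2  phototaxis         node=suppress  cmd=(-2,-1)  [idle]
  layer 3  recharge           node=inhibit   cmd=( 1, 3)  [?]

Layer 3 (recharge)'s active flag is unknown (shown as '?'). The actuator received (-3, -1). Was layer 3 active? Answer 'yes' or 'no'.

If layer 3 is active=yes:
  actuator would be none
If layer 3 is active=no:
  actuator would be (-3, -1)
Observed (-3, -1), so layer 3 was idle.

no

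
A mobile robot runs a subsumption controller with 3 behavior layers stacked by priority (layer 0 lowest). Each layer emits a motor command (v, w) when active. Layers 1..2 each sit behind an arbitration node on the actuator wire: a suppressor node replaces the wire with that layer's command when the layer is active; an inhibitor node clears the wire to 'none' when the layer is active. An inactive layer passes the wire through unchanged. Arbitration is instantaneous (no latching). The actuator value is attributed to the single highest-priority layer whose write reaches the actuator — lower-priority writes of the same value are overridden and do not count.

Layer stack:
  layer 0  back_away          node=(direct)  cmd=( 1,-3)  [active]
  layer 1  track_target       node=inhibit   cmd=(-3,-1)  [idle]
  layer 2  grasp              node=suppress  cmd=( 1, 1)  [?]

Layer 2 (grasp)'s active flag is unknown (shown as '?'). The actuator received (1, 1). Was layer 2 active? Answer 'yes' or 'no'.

yes

If layer 2 is active=yes:
  actuator would be (1, 1)
If layer 2 is active=no:
  actuator would be (1, -3)
Observed (1, 1), so layer 2 was active.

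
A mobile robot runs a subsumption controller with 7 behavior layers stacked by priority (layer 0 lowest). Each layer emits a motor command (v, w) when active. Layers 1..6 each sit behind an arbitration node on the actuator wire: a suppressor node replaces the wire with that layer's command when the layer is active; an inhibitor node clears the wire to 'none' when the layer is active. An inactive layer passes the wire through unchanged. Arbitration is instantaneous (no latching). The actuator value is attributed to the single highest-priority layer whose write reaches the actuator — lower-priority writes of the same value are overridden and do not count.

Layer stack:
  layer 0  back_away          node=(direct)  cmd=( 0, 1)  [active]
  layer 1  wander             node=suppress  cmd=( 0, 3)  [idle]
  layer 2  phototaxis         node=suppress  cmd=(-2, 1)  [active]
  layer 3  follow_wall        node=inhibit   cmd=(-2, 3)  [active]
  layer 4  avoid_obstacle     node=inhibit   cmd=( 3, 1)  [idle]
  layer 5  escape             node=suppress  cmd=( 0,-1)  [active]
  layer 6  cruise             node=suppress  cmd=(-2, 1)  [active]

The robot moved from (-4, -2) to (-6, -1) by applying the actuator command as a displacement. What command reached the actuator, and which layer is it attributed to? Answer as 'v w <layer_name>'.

-2 1 cruise

displacement = (-6, -1) − (-4, -2) = (-2, 1)
L0 back_away: active, feeds wire = (0, 1)
L1 wander: idle → wire stays (0, 1)
L2 phototaxis: active, suppressor → wire = (-2, 1)
L3 follow_wall: active, inhibitor → wire = none
L4 avoid_obstacle: idle → wire stays none
L5 escape: active, suppressor → wire = (0, -1)
L6 cruise: active, suppressor → wire = (-2, 1)
actuator = (-2, 1) — from layer 6 (cruise)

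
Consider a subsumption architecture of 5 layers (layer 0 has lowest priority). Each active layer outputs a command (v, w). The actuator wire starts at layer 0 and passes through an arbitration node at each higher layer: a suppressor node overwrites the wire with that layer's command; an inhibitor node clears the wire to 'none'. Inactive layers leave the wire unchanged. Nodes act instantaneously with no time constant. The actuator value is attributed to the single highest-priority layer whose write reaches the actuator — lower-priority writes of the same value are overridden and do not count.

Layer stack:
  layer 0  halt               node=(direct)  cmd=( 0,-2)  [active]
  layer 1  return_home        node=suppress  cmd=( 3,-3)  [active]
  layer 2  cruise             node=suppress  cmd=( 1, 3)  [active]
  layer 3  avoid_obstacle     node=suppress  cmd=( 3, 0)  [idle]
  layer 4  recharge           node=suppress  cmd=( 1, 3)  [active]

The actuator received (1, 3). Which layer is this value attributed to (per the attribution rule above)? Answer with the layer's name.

layer 0 (halt) active — direct: (0, -2)
layer 1 (return_home) active — suppresses: (3, -3)
layer 2 (cruise) active — suppresses: (1, 3)
layer 3 (avoid_obstacle) idle — unchanged: (1, 3)
layer 4 (recharge) active — suppresses: (1, 3)
→ actuator (1, 3)
last writer: layer 4 = recharge

recharge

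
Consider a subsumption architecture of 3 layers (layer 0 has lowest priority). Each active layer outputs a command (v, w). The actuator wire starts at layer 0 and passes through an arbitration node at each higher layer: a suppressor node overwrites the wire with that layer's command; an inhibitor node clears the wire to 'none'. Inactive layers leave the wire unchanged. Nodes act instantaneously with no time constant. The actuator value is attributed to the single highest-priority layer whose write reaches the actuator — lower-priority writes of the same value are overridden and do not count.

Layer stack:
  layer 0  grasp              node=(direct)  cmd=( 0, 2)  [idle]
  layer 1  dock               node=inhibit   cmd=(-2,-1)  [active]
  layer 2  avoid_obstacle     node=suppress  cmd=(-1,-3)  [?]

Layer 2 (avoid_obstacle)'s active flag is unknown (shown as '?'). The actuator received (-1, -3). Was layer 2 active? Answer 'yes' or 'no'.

yes

If layer 2 is active=yes:
  actuator would be (-1, -3)
If layer 2 is active=no:
  actuator would be none
Observed (-1, -3), so layer 2 was active.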